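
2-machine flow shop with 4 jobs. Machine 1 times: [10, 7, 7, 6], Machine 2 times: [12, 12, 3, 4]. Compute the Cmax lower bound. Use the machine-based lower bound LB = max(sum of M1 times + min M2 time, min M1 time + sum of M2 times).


LB1 = sum(M1 times) + min(M2 times) = 30 + 3 = 33
LB2 = min(M1 times) + sum(M2 times) = 6 + 31 = 37
Lower bound = max(LB1, LB2) = max(33, 37) = 37

37


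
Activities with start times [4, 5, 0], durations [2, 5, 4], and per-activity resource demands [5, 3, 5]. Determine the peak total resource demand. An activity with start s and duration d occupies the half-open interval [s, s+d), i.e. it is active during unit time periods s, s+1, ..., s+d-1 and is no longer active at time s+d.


Each activity i is active on [start_i, start_i + duration_i).
Compute total resource usage per time slot:
  t=0: active resources = [5], total = 5
  t=1: active resources = [5], total = 5
  t=2: active resources = [5], total = 5
  t=3: active resources = [5], total = 5
  t=4: active resources = [5], total = 5
  t=5: active resources = [5, 3], total = 8
  t=6: active resources = [3], total = 3
  t=7: active resources = [3], total = 3
  t=8: active resources = [3], total = 3
  t=9: active resources = [3], total = 3
Peak resource demand = 8

8


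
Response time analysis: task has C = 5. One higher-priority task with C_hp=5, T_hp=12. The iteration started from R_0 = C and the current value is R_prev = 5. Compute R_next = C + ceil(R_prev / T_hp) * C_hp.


R_next = C + ceil(R_prev / T_hp) * C_hp
ceil(5 / 12) = ceil(0.4167) = 1
Interference = 1 * 5 = 5
R_next = 5 + 5 = 10

10


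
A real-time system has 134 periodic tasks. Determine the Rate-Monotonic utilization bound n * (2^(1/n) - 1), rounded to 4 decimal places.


Compute 2^(1/134) = 1.0051861419
Subtract 1: 1.0051861419 - 1 = 0.0051861419
Multiply by n: 134 * 0.0051861419 = 0.6949430146
Round to 4 dp: 0.6949

0.6949


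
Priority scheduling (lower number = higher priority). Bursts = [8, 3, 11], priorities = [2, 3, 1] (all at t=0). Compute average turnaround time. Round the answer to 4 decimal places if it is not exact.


Sort by priority (ascending = highest first):
Order: [(1, 11), (2, 8), (3, 3)]
Completion times:
  Priority 1, burst=11, C=11
  Priority 2, burst=8, C=19
  Priority 3, burst=3, C=22
Average turnaround = 52/3 = 17.3333

17.3333


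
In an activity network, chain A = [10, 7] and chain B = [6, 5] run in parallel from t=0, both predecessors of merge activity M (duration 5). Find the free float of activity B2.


ES(B2) = sum of predecessors on chain B = 6
EF(B2) = ES + duration = 6 + 5 = 11
Successor of B2 is M. ES(M) = max(sum(A), sum(B)) = max(17, 11) = 17
Free float = ES(successor) - EF(current) = 17 - 11 = 6

6


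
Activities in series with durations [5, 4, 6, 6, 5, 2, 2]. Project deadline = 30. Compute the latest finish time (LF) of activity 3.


LF(activity 3) = deadline - sum of successor durations
Successors: activities 4 through 7 with durations [6, 5, 2, 2]
Sum of successor durations = 15
LF = 30 - 15 = 15

15


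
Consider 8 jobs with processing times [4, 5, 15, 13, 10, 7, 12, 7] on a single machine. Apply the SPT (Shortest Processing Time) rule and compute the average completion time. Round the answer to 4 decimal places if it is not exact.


Sort jobs by processing time (SPT order): [4, 5, 7, 7, 10, 12, 13, 15]
Compute completion times sequentially:
  Job 1: processing = 4, completes at 4
  Job 2: processing = 5, completes at 9
  Job 3: processing = 7, completes at 16
  Job 4: processing = 7, completes at 23
  Job 5: processing = 10, completes at 33
  Job 6: processing = 12, completes at 45
  Job 7: processing = 13, completes at 58
  Job 8: processing = 15, completes at 73
Sum of completion times = 261
Average completion time = 261/8 = 32.625

32.625


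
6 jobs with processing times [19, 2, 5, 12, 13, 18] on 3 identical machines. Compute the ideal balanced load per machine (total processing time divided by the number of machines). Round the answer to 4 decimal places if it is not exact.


Total processing time = 19 + 2 + 5 + 12 + 13 + 18 = 69
Number of machines = 3
Ideal balanced load = 69 / 3 = 23.0

23.0


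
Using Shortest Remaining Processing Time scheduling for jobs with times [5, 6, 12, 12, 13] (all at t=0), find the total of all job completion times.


Since all jobs arrive at t=0, SRPT equals SPT ordering.
SPT order: [5, 6, 12, 12, 13]
Completion times:
  Job 1: p=5, C=5
  Job 2: p=6, C=11
  Job 3: p=12, C=23
  Job 4: p=12, C=35
  Job 5: p=13, C=48
Total completion time = 5 + 11 + 23 + 35 + 48 = 122

122


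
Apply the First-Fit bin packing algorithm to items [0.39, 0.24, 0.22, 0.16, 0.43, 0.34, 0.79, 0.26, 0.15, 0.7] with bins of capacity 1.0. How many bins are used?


Place items sequentially using First-Fit:
  Item 0.39 -> new Bin 1
  Item 0.24 -> Bin 1 (now 0.63)
  Item 0.22 -> Bin 1 (now 0.85)
  Item 0.16 -> new Bin 2
  Item 0.43 -> Bin 2 (now 0.59)
  Item 0.34 -> Bin 2 (now 0.93)
  Item 0.79 -> new Bin 3
  Item 0.26 -> new Bin 4
  Item 0.15 -> Bin 1 (now 1.0)
  Item 0.7 -> Bin 4 (now 0.96)
Total bins used = 4

4


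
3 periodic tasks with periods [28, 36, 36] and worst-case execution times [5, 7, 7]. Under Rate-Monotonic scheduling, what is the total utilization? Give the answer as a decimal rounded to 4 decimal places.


Compute individual utilizations (exact fractions):
  Task 1: C/T = 5/28 (approx. 0.1786)
  Task 2: C/T = 7/36 (approx. 0.1944)
  Task 3: C/T = 7/36 (approx. 0.1944)
Total utilization U = 5/28 + 7/36 + 7/36 = 143/252
Rounded to 4 decimal places: U = 0.5675
RM (Liu & Layland) bound for 3 tasks = 0.779763; compare with U = 143/252 (approx. 0.567460)
U <= bound, so schedulable by RM sufficient condition.

0.5675


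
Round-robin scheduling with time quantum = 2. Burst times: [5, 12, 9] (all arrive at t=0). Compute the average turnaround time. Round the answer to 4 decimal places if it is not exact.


Time quantum = 2
Execution trace:
  J1 runs 2 units, time = 2
  J2 runs 2 units, time = 4
  J3 runs 2 units, time = 6
  J1 runs 2 units, time = 8
  J2 runs 2 units, time = 10
  J3 runs 2 units, time = 12
  J1 runs 1 units, time = 13
  J2 runs 2 units, time = 15
  J3 runs 2 units, time = 17
  J2 runs 2 units, time = 19
  J3 runs 2 units, time = 21
  J2 runs 2 units, time = 23
  J3 runs 1 units, time = 24
  J2 runs 2 units, time = 26
Finish times: [13, 26, 24]
Average turnaround = 63/3 = 21.0

21.0


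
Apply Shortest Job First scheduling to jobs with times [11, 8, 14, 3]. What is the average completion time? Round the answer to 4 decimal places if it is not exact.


SJF order (ascending): [3, 8, 11, 14]
Completion times:
  Job 1: burst=3, C=3
  Job 2: burst=8, C=11
  Job 3: burst=11, C=22
  Job 4: burst=14, C=36
Average completion = 72/4 = 18.0

18.0


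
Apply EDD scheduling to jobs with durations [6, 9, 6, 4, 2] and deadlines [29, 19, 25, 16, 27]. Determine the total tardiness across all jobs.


Sort by due date (EDD order): [(4, 16), (9, 19), (6, 25), (2, 27), (6, 29)]
Compute completion times and tardiness:
  Job 1: p=4, d=16, C=4, tardiness=max(0,4-16)=0
  Job 2: p=9, d=19, C=13, tardiness=max(0,13-19)=0
  Job 3: p=6, d=25, C=19, tardiness=max(0,19-25)=0
  Job 4: p=2, d=27, C=21, tardiness=max(0,21-27)=0
  Job 5: p=6, d=29, C=27, tardiness=max(0,27-29)=0
Total tardiness = 0

0


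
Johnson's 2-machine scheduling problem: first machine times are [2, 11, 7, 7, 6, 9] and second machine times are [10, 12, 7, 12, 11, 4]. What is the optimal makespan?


Apply Johnson's rule:
  Group 1 (a <= b): [(1, 2, 10), (5, 6, 11), (3, 7, 7), (4, 7, 12), (2, 11, 12)]
  Group 2 (a > b): [(6, 9, 4)]
Optimal job order: [1, 5, 3, 4, 2, 6]
Schedule:
  Job 1: M1 done at 2, M2 done at 12
  Job 5: M1 done at 8, M2 done at 23
  Job 3: M1 done at 15, M2 done at 30
  Job 4: M1 done at 22, M2 done at 42
  Job 2: M1 done at 33, M2 done at 54
  Job 6: M1 done at 42, M2 done at 58
Makespan = 58

58


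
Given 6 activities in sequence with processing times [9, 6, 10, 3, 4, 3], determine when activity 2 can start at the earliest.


Activity 2 starts after activities 1 through 1 complete.
Predecessor durations: [9]
ES = 9 = 9

9


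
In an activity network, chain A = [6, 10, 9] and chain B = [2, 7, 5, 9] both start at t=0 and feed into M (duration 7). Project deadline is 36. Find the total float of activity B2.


Forward pass: ES(B2) = sum of predecessors on chain B = 2
EF = ES + duration = 2 + 7 = 9
Backward pass: LF(M) = deadline = 36; LS(M) = 36 - 7 = 29
LF(B2) = LS(M) - sum(successors on chain B) = 29 - 14 = 15
LS = LF - duration = 15 - 7 = 8
Total float = LS - ES = 8 - 2 = 6

6


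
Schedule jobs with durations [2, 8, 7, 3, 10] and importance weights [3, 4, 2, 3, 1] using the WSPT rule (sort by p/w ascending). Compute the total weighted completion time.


Compute p/w ratios and sort ascending (WSPT): [(2, 3), (3, 3), (8, 4), (7, 2), (10, 1)]
Compute weighted completion times:
  Job (p=2,w=3): C=2, w*C=3*2=6
  Job (p=3,w=3): C=5, w*C=3*5=15
  Job (p=8,w=4): C=13, w*C=4*13=52
  Job (p=7,w=2): C=20, w*C=2*20=40
  Job (p=10,w=1): C=30, w*C=1*30=30
Total weighted completion time = 143

143


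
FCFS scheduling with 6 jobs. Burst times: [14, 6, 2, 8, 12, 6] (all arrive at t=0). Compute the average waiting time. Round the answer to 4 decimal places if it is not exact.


FCFS order (as given): [14, 6, 2, 8, 12, 6]
Waiting times:
  Job 1: wait = 0
  Job 2: wait = 14
  Job 3: wait = 20
  Job 4: wait = 22
  Job 5: wait = 30
  Job 6: wait = 42
Sum of waiting times = 128
Average waiting time = 128/6 = 21.3333

21.3333


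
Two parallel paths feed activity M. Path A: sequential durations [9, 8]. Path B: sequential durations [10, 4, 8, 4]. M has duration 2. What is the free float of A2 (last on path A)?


ES(A2) = sum of predecessors on chain A = 9
EF(A2) = ES + duration = 9 + 8 = 17
Successor of A2 is M. ES(M) = max(sum(A), sum(B)) = max(17, 26) = 26
Free float = ES(successor) - EF(current) = 26 - 17 = 9

9


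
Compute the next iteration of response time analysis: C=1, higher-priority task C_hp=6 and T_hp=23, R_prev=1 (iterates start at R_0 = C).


R_next = C + ceil(R_prev / T_hp) * C_hp
ceil(1 / 23) = ceil(0.0435) = 1
Interference = 1 * 6 = 6
R_next = 1 + 6 = 7

7


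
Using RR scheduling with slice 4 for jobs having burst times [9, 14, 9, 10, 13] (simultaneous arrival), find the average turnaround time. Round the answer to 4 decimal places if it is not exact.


Time quantum = 4
Execution trace:
  J1 runs 4 units, time = 4
  J2 runs 4 units, time = 8
  J3 runs 4 units, time = 12
  J4 runs 4 units, time = 16
  J5 runs 4 units, time = 20
  J1 runs 4 units, time = 24
  J2 runs 4 units, time = 28
  J3 runs 4 units, time = 32
  J4 runs 4 units, time = 36
  J5 runs 4 units, time = 40
  J1 runs 1 units, time = 41
  J2 runs 4 units, time = 45
  J3 runs 1 units, time = 46
  J4 runs 2 units, time = 48
  J5 runs 4 units, time = 52
  J2 runs 2 units, time = 54
  J5 runs 1 units, time = 55
Finish times: [41, 54, 46, 48, 55]
Average turnaround = 244/5 = 48.8

48.8


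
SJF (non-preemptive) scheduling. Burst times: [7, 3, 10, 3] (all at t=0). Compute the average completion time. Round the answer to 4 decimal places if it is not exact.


SJF order (ascending): [3, 3, 7, 10]
Completion times:
  Job 1: burst=3, C=3
  Job 2: burst=3, C=6
  Job 3: burst=7, C=13
  Job 4: burst=10, C=23
Average completion = 45/4 = 11.25

11.25


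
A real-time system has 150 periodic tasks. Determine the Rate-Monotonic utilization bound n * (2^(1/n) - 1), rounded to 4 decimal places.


Compute 2^(1/150) = 1.0046316744
Subtract 1: 1.0046316744 - 1 = 0.0046316744
Multiply by n: 150 * 0.0046316744 = 0.6947511600
Round to 4 dp: 0.6948

0.6948


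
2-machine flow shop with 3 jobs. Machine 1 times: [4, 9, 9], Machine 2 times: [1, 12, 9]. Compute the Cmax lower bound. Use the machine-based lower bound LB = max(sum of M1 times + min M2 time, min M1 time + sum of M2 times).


LB1 = sum(M1 times) + min(M2 times) = 22 + 1 = 23
LB2 = min(M1 times) + sum(M2 times) = 4 + 22 = 26
Lower bound = max(LB1, LB2) = max(23, 26) = 26

26


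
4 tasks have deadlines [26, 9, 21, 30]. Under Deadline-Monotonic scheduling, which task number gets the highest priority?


Sort tasks by relative deadline (ascending):
  Task 2: deadline = 9
  Task 3: deadline = 21
  Task 1: deadline = 26
  Task 4: deadline = 30
Priority order (highest first): [2, 3, 1, 4]
Highest priority task = 2

2


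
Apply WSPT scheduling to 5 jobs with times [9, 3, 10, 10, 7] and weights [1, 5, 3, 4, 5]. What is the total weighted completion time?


Compute p/w ratios and sort ascending (WSPT): [(3, 5), (7, 5), (10, 4), (10, 3), (9, 1)]
Compute weighted completion times:
  Job (p=3,w=5): C=3, w*C=5*3=15
  Job (p=7,w=5): C=10, w*C=5*10=50
  Job (p=10,w=4): C=20, w*C=4*20=80
  Job (p=10,w=3): C=30, w*C=3*30=90
  Job (p=9,w=1): C=39, w*C=1*39=39
Total weighted completion time = 274

274


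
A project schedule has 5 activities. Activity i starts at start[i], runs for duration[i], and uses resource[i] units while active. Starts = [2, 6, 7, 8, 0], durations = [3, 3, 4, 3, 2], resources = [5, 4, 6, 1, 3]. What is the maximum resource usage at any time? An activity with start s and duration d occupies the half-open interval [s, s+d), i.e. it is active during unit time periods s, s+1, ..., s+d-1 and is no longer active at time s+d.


Each activity i is active on [start_i, start_i + duration_i).
Compute total resource usage per time slot:
  t=0: active resources = [3], total = 3
  t=1: active resources = [3], total = 3
  t=2: active resources = [5], total = 5
  t=3: active resources = [5], total = 5
  t=4: active resources = [5], total = 5
  t=5: active resources = [], total = 0
  t=6: active resources = [4], total = 4
  t=7: active resources = [4, 6], total = 10
  t=8: active resources = [4, 6, 1], total = 11
  t=9: active resources = [6, 1], total = 7
  t=10: active resources = [6, 1], total = 7
Peak resource demand = 11

11


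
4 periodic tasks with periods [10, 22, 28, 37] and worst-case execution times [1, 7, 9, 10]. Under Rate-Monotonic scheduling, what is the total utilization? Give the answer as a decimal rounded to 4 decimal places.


Compute individual utilizations (exact fractions):
  Task 1: C/T = 1/10 (approx. 0.1)
  Task 2: C/T = 7/22 (approx. 0.3182)
  Task 3: C/T = 9/28 (approx. 0.3214)
  Task 4: C/T = 10/37 (approx. 0.2703)
Total utilization U = 1/10 + 7/22 + 9/28 + 10/37 = 57543/56980
Rounded to 4 decimal places: U = 1.0099
RM (Liu & Layland) bound for 4 tasks = 0.756828; compare with U = 57543/56980 (approx. 1.009881)
U > 1, so the task set is not schedulable (processor overloaded).

1.0099


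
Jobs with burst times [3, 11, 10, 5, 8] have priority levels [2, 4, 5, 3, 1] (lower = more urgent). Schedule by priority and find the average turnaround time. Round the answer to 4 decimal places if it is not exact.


Sort by priority (ascending = highest first):
Order: [(1, 8), (2, 3), (3, 5), (4, 11), (5, 10)]
Completion times:
  Priority 1, burst=8, C=8
  Priority 2, burst=3, C=11
  Priority 3, burst=5, C=16
  Priority 4, burst=11, C=27
  Priority 5, burst=10, C=37
Average turnaround = 99/5 = 19.8

19.8


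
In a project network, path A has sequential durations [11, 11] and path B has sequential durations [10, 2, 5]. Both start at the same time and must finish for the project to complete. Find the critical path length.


Path A total = 11 + 11 = 22
Path B total = 10 + 2 + 5 = 17
Critical path = longest path = max(22, 17) = 22

22


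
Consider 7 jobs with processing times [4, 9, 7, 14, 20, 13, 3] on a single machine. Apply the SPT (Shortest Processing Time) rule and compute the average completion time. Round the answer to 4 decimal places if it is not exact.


Sort jobs by processing time (SPT order): [3, 4, 7, 9, 13, 14, 20]
Compute completion times sequentially:
  Job 1: processing = 3, completes at 3
  Job 2: processing = 4, completes at 7
  Job 3: processing = 7, completes at 14
  Job 4: processing = 9, completes at 23
  Job 5: processing = 13, completes at 36
  Job 6: processing = 14, completes at 50
  Job 7: processing = 20, completes at 70
Sum of completion times = 203
Average completion time = 203/7 = 29.0

29.0


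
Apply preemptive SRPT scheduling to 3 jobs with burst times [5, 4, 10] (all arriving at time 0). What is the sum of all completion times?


Since all jobs arrive at t=0, SRPT equals SPT ordering.
SPT order: [4, 5, 10]
Completion times:
  Job 1: p=4, C=4
  Job 2: p=5, C=9
  Job 3: p=10, C=19
Total completion time = 4 + 9 + 19 = 32

32


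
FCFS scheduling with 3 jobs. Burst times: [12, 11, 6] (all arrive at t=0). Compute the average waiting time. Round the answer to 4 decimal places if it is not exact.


FCFS order (as given): [12, 11, 6]
Waiting times:
  Job 1: wait = 0
  Job 2: wait = 12
  Job 3: wait = 23
Sum of waiting times = 35
Average waiting time = 35/3 = 11.6667

11.6667


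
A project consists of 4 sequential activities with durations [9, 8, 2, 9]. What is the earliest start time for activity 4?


Activity 4 starts after activities 1 through 3 complete.
Predecessor durations: [9, 8, 2]
ES = 9 + 8 + 2 = 19

19


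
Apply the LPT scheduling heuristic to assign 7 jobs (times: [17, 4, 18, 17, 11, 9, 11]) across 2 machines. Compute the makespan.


Sort jobs in decreasing order (LPT): [18, 17, 17, 11, 11, 9, 4]
Assign each job to the least loaded machine:
  Machine 1: jobs [18, 11, 11, 4], load = 44
  Machine 2: jobs [17, 17, 9], load = 43
Makespan = max load = 44

44


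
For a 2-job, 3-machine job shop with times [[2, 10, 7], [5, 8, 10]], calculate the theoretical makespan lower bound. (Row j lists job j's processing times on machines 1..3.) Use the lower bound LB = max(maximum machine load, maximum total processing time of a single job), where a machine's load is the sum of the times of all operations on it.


Machine loads:
  Machine 1: 2 + 5 = 7
  Machine 2: 10 + 8 = 18
  Machine 3: 7 + 10 = 17
Max machine load = 18
Job totals:
  Job 1: 19
  Job 2: 23
Max job total = 23
Lower bound = max(18, 23) = 23

23


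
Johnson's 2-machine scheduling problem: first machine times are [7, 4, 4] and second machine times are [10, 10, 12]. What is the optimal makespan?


Apply Johnson's rule:
  Group 1 (a <= b): [(2, 4, 10), (3, 4, 12), (1, 7, 10)]
  Group 2 (a > b): []
Optimal job order: [2, 3, 1]
Schedule:
  Job 2: M1 done at 4, M2 done at 14
  Job 3: M1 done at 8, M2 done at 26
  Job 1: M1 done at 15, M2 done at 36
Makespan = 36

36


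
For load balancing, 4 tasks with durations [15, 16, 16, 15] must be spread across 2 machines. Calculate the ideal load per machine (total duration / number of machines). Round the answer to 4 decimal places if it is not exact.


Total processing time = 15 + 16 + 16 + 15 = 62
Number of machines = 2
Ideal balanced load = 62 / 2 = 31.0

31.0


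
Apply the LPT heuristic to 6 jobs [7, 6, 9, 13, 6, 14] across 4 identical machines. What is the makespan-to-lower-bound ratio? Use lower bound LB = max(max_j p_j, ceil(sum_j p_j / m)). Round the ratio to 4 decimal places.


LPT order: [14, 13, 9, 7, 6, 6]
Machine loads after assignment: [14, 13, 15, 13]
LPT makespan = 15
Lower bound = max(max_job, ceil(total/4)) = max(14, 14) = 14
Ratio = 15 / 14 = 1.0714

1.0714


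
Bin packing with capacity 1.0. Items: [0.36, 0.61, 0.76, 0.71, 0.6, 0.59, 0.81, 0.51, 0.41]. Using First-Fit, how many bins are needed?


Place items sequentially using First-Fit:
  Item 0.36 -> new Bin 1
  Item 0.61 -> Bin 1 (now 0.97)
  Item 0.76 -> new Bin 2
  Item 0.71 -> new Bin 3
  Item 0.6 -> new Bin 4
  Item 0.59 -> new Bin 5
  Item 0.81 -> new Bin 6
  Item 0.51 -> new Bin 7
  Item 0.41 -> Bin 5 (now 1.0)
Total bins used = 7

7


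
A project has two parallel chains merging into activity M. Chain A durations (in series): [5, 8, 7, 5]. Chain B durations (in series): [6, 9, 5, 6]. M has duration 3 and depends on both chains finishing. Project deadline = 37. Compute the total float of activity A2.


Forward pass: ES(A2) = sum of predecessors on chain A = 5
EF = ES + duration = 5 + 8 = 13
Backward pass: LF(M) = deadline = 37; LS(M) = 37 - 3 = 34
LF(A2) = LS(M) - sum(successors on chain A) = 34 - 12 = 22
LS = LF - duration = 22 - 8 = 14
Total float = LS - ES = 14 - 5 = 9

9


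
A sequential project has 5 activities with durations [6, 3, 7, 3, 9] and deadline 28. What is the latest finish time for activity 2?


LF(activity 2) = deadline - sum of successor durations
Successors: activities 3 through 5 with durations [7, 3, 9]
Sum of successor durations = 19
LF = 28 - 19 = 9

9


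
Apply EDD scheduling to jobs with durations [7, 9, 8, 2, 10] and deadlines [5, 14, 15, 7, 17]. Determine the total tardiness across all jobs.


Sort by due date (EDD order): [(7, 5), (2, 7), (9, 14), (8, 15), (10, 17)]
Compute completion times and tardiness:
  Job 1: p=7, d=5, C=7, tardiness=max(0,7-5)=2
  Job 2: p=2, d=7, C=9, tardiness=max(0,9-7)=2
  Job 3: p=9, d=14, C=18, tardiness=max(0,18-14)=4
  Job 4: p=8, d=15, C=26, tardiness=max(0,26-15)=11
  Job 5: p=10, d=17, C=36, tardiness=max(0,36-17)=19
Total tardiness = 38

38


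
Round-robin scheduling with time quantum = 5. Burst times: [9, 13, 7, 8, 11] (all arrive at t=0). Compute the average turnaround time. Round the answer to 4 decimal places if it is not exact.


Time quantum = 5
Execution trace:
  J1 runs 5 units, time = 5
  J2 runs 5 units, time = 10
  J3 runs 5 units, time = 15
  J4 runs 5 units, time = 20
  J5 runs 5 units, time = 25
  J1 runs 4 units, time = 29
  J2 runs 5 units, time = 34
  J3 runs 2 units, time = 36
  J4 runs 3 units, time = 39
  J5 runs 5 units, time = 44
  J2 runs 3 units, time = 47
  J5 runs 1 units, time = 48
Finish times: [29, 47, 36, 39, 48]
Average turnaround = 199/5 = 39.8

39.8


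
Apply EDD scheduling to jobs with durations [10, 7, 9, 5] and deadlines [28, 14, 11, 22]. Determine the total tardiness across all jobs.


Sort by due date (EDD order): [(9, 11), (7, 14), (5, 22), (10, 28)]
Compute completion times and tardiness:
  Job 1: p=9, d=11, C=9, tardiness=max(0,9-11)=0
  Job 2: p=7, d=14, C=16, tardiness=max(0,16-14)=2
  Job 3: p=5, d=22, C=21, tardiness=max(0,21-22)=0
  Job 4: p=10, d=28, C=31, tardiness=max(0,31-28)=3
Total tardiness = 5

5


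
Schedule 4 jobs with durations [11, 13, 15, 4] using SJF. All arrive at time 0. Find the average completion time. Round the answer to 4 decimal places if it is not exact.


SJF order (ascending): [4, 11, 13, 15]
Completion times:
  Job 1: burst=4, C=4
  Job 2: burst=11, C=15
  Job 3: burst=13, C=28
  Job 4: burst=15, C=43
Average completion = 90/4 = 22.5

22.5


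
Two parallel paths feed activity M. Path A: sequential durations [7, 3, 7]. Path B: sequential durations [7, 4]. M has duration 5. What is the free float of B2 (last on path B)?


ES(B2) = sum of predecessors on chain B = 7
EF(B2) = ES + duration = 7 + 4 = 11
Successor of B2 is M. ES(M) = max(sum(A), sum(B)) = max(17, 11) = 17
Free float = ES(successor) - EF(current) = 17 - 11 = 6

6


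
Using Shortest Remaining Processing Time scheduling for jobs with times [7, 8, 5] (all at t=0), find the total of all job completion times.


Since all jobs arrive at t=0, SRPT equals SPT ordering.
SPT order: [5, 7, 8]
Completion times:
  Job 1: p=5, C=5
  Job 2: p=7, C=12
  Job 3: p=8, C=20
Total completion time = 5 + 12 + 20 = 37

37


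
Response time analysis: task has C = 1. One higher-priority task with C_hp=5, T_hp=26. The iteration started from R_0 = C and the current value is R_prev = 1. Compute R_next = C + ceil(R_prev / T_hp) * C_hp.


R_next = C + ceil(R_prev / T_hp) * C_hp
ceil(1 / 26) = ceil(0.0385) = 1
Interference = 1 * 5 = 5
R_next = 1 + 5 = 6

6


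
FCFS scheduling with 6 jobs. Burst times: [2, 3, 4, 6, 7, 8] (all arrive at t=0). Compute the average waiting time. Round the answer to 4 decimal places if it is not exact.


FCFS order (as given): [2, 3, 4, 6, 7, 8]
Waiting times:
  Job 1: wait = 0
  Job 2: wait = 2
  Job 3: wait = 5
  Job 4: wait = 9
  Job 5: wait = 15
  Job 6: wait = 22
Sum of waiting times = 53
Average waiting time = 53/6 = 8.8333

8.8333


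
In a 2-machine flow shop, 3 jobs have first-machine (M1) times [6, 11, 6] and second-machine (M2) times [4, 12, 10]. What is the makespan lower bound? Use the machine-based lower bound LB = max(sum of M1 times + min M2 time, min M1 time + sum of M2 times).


LB1 = sum(M1 times) + min(M2 times) = 23 + 4 = 27
LB2 = min(M1 times) + sum(M2 times) = 6 + 26 = 32
Lower bound = max(LB1, LB2) = max(27, 32) = 32

32


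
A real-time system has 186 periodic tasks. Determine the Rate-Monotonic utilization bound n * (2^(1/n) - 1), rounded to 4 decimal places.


Compute 2^(1/186) = 1.0037335501
Subtract 1: 1.0037335501 - 1 = 0.0037335501
Multiply by n: 186 * 0.0037335501 = 0.6944403186
Round to 4 dp: 0.6944

0.6944


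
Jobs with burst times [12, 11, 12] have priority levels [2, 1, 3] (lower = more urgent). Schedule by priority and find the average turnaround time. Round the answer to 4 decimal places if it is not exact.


Sort by priority (ascending = highest first):
Order: [(1, 11), (2, 12), (3, 12)]
Completion times:
  Priority 1, burst=11, C=11
  Priority 2, burst=12, C=23
  Priority 3, burst=12, C=35
Average turnaround = 69/3 = 23.0

23.0


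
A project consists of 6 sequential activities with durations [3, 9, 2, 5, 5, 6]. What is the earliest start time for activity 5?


Activity 5 starts after activities 1 through 4 complete.
Predecessor durations: [3, 9, 2, 5]
ES = 3 + 9 + 2 + 5 = 19

19


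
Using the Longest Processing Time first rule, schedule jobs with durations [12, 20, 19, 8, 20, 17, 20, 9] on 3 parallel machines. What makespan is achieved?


Sort jobs in decreasing order (LPT): [20, 20, 20, 19, 17, 12, 9, 8]
Assign each job to the least loaded machine:
  Machine 1: jobs [20, 19], load = 39
  Machine 2: jobs [20, 17, 8], load = 45
  Machine 3: jobs [20, 12, 9], load = 41
Makespan = max load = 45

45


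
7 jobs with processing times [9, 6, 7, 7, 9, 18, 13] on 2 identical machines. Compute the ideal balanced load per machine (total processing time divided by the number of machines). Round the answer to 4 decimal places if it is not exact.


Total processing time = 9 + 6 + 7 + 7 + 9 + 18 + 13 = 69
Number of machines = 2
Ideal balanced load = 69 / 2 = 34.5

34.5


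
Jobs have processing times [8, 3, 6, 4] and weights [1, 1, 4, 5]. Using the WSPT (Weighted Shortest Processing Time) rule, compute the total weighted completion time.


Compute p/w ratios and sort ascending (WSPT): [(4, 5), (6, 4), (3, 1), (8, 1)]
Compute weighted completion times:
  Job (p=4,w=5): C=4, w*C=5*4=20
  Job (p=6,w=4): C=10, w*C=4*10=40
  Job (p=3,w=1): C=13, w*C=1*13=13
  Job (p=8,w=1): C=21, w*C=1*21=21
Total weighted completion time = 94

94


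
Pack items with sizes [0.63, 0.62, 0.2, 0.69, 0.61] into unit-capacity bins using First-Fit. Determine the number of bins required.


Place items sequentially using First-Fit:
  Item 0.63 -> new Bin 1
  Item 0.62 -> new Bin 2
  Item 0.2 -> Bin 1 (now 0.83)
  Item 0.69 -> new Bin 3
  Item 0.61 -> new Bin 4
Total bins used = 4

4


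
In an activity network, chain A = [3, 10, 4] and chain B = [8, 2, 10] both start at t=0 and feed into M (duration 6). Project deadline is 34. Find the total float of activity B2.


Forward pass: ES(B2) = sum of predecessors on chain B = 8
EF = ES + duration = 8 + 2 = 10
Backward pass: LF(M) = deadline = 34; LS(M) = 34 - 6 = 28
LF(B2) = LS(M) - sum(successors on chain B) = 28 - 10 = 18
LS = LF - duration = 18 - 2 = 16
Total float = LS - ES = 16 - 8 = 8

8


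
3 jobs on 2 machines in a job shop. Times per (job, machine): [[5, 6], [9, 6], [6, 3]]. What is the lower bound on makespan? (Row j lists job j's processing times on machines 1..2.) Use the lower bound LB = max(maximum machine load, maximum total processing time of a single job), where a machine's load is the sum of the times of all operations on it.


Machine loads:
  Machine 1: 5 + 9 + 6 = 20
  Machine 2: 6 + 6 + 3 = 15
Max machine load = 20
Job totals:
  Job 1: 11
  Job 2: 15
  Job 3: 9
Max job total = 15
Lower bound = max(20, 15) = 20

20


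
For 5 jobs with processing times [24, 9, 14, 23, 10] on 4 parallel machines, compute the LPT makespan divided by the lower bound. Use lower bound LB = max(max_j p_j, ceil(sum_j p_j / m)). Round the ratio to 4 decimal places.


LPT order: [24, 23, 14, 10, 9]
Machine loads after assignment: [24, 23, 14, 19]
LPT makespan = 24
Lower bound = max(max_job, ceil(total/4)) = max(24, 20) = 24
Ratio = 24 / 24 = 1.0

1.0


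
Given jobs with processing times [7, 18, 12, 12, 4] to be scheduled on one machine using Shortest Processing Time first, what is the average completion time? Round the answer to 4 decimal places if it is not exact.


Sort jobs by processing time (SPT order): [4, 7, 12, 12, 18]
Compute completion times sequentially:
  Job 1: processing = 4, completes at 4
  Job 2: processing = 7, completes at 11
  Job 3: processing = 12, completes at 23
  Job 4: processing = 12, completes at 35
  Job 5: processing = 18, completes at 53
Sum of completion times = 126
Average completion time = 126/5 = 25.2

25.2


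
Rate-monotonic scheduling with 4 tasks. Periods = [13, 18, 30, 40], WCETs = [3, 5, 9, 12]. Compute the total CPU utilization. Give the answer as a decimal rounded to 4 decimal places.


Compute individual utilizations (exact fractions):
  Task 1: C/T = 3/13 (approx. 0.2308)
  Task 2: C/T = 5/18 (approx. 0.2778)
  Task 3: C/T = 9/30 = 3/10 (approx. 0.3)
  Task 4: C/T = 12/40 = 3/10 (approx. 0.3)
Total utilization U = 3/13 + 5/18 + 3/10 + 3/10 = 1297/1170
Rounded to 4 decimal places: U = 1.1085
RM (Liu & Layland) bound for 4 tasks = 0.756828; compare with U = 1297/1170 (approx. 1.108547)
U > 1, so the task set is not schedulable (processor overloaded).

1.1085


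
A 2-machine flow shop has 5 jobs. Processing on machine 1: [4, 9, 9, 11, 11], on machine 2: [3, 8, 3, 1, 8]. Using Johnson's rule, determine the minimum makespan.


Apply Johnson's rule:
  Group 1 (a <= b): []
  Group 2 (a > b): [(2, 9, 8), (5, 11, 8), (1, 4, 3), (3, 9, 3), (4, 11, 1)]
Optimal job order: [2, 5, 1, 3, 4]
Schedule:
  Job 2: M1 done at 9, M2 done at 17
  Job 5: M1 done at 20, M2 done at 28
  Job 1: M1 done at 24, M2 done at 31
  Job 3: M1 done at 33, M2 done at 36
  Job 4: M1 done at 44, M2 done at 45
Makespan = 45

45


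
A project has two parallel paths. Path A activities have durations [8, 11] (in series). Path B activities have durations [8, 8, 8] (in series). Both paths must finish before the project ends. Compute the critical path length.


Path A total = 8 + 11 = 19
Path B total = 8 + 8 + 8 = 24
Critical path = longest path = max(19, 24) = 24

24


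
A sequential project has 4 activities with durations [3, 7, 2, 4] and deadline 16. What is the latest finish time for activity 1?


LF(activity 1) = deadline - sum of successor durations
Successors: activities 2 through 4 with durations [7, 2, 4]
Sum of successor durations = 13
LF = 16 - 13 = 3

3


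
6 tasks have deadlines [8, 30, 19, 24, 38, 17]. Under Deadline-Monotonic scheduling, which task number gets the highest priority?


Sort tasks by relative deadline (ascending):
  Task 1: deadline = 8
  Task 6: deadline = 17
  Task 3: deadline = 19
  Task 4: deadline = 24
  Task 2: deadline = 30
  Task 5: deadline = 38
Priority order (highest first): [1, 6, 3, 4, 2, 5]
Highest priority task = 1

1


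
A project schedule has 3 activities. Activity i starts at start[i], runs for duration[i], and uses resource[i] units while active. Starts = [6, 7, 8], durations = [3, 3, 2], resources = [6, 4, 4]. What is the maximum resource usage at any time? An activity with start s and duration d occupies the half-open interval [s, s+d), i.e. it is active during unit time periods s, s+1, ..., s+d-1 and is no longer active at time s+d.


Each activity i is active on [start_i, start_i + duration_i).
Compute total resource usage per time slot:
  t=0: active resources = [], total = 0
  t=1: active resources = [], total = 0
  t=2: active resources = [], total = 0
  t=3: active resources = [], total = 0
  t=4: active resources = [], total = 0
  t=5: active resources = [], total = 0
  t=6: active resources = [6], total = 6
  t=7: active resources = [6, 4], total = 10
  t=8: active resources = [6, 4, 4], total = 14
  t=9: active resources = [4, 4], total = 8
Peak resource demand = 14

14


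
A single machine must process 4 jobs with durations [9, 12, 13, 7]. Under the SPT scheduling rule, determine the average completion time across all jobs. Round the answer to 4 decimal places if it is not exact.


Sort jobs by processing time (SPT order): [7, 9, 12, 13]
Compute completion times sequentially:
  Job 1: processing = 7, completes at 7
  Job 2: processing = 9, completes at 16
  Job 3: processing = 12, completes at 28
  Job 4: processing = 13, completes at 41
Sum of completion times = 92
Average completion time = 92/4 = 23.0

23.0


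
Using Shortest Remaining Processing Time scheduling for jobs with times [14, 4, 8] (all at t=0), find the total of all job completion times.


Since all jobs arrive at t=0, SRPT equals SPT ordering.
SPT order: [4, 8, 14]
Completion times:
  Job 1: p=4, C=4
  Job 2: p=8, C=12
  Job 3: p=14, C=26
Total completion time = 4 + 12 + 26 = 42

42


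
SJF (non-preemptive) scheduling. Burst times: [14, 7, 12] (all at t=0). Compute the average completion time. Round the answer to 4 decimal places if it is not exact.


SJF order (ascending): [7, 12, 14]
Completion times:
  Job 1: burst=7, C=7
  Job 2: burst=12, C=19
  Job 3: burst=14, C=33
Average completion = 59/3 = 19.6667

19.6667


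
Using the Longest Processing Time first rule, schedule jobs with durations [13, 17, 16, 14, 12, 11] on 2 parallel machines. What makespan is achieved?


Sort jobs in decreasing order (LPT): [17, 16, 14, 13, 12, 11]
Assign each job to the least loaded machine:
  Machine 1: jobs [17, 13, 12], load = 42
  Machine 2: jobs [16, 14, 11], load = 41
Makespan = max load = 42

42


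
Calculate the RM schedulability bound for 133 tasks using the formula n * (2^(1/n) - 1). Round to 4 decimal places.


Compute 2^(1/133) = 1.0052252371
Subtract 1: 1.0052252371 - 1 = 0.0052252371
Multiply by n: 133 * 0.0052252371 = 0.6949565343
Round to 4 dp: 0.6950

0.6950


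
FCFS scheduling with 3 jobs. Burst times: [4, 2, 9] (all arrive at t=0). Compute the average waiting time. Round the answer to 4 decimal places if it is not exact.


FCFS order (as given): [4, 2, 9]
Waiting times:
  Job 1: wait = 0
  Job 2: wait = 4
  Job 3: wait = 6
Sum of waiting times = 10
Average waiting time = 10/3 = 3.3333

3.3333


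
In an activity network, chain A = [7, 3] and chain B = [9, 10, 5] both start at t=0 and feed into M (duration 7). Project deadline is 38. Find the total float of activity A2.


Forward pass: ES(A2) = sum of predecessors on chain A = 7
EF = ES + duration = 7 + 3 = 10
Backward pass: LF(M) = deadline = 38; LS(M) = 38 - 7 = 31
LF(A2) = LS(M) - sum(successors on chain A) = 31 - 0 = 31
LS = LF - duration = 31 - 3 = 28
Total float = LS - ES = 28 - 7 = 21

21


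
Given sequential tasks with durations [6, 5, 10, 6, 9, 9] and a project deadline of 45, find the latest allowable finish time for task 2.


LF(activity 2) = deadline - sum of successor durations
Successors: activities 3 through 6 with durations [10, 6, 9, 9]
Sum of successor durations = 34
LF = 45 - 34 = 11

11


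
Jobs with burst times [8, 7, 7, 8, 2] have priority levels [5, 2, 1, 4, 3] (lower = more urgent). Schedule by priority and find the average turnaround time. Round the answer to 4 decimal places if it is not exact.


Sort by priority (ascending = highest first):
Order: [(1, 7), (2, 7), (3, 2), (4, 8), (5, 8)]
Completion times:
  Priority 1, burst=7, C=7
  Priority 2, burst=7, C=14
  Priority 3, burst=2, C=16
  Priority 4, burst=8, C=24
  Priority 5, burst=8, C=32
Average turnaround = 93/5 = 18.6

18.6


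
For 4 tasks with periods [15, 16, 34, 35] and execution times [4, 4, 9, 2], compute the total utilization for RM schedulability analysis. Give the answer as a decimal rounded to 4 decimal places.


Compute individual utilizations (exact fractions):
  Task 1: C/T = 4/15 (approx. 0.2667)
  Task 2: C/T = 4/16 = 1/4 (approx. 0.25)
  Task 3: C/T = 9/34 (approx. 0.2647)
  Task 4: C/T = 2/35 (approx. 0.0571)
Total utilization U = 4/15 + 1/4 + 9/34 + 2/35 = 5987/7140
Rounded to 4 decimal places: U = 0.8385
RM (Liu & Layland) bound for 4 tasks = 0.756828; compare with U = 5987/7140 (approx. 0.838515)
bound < U <= 1, so the RM sufficient condition is not met (inconclusive; an exact test such as response-time analysis is needed).

0.8385


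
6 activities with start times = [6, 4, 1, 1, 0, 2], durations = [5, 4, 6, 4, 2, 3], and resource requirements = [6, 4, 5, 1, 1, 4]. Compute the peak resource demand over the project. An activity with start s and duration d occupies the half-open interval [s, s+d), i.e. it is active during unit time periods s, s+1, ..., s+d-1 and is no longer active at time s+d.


Each activity i is active on [start_i, start_i + duration_i).
Compute total resource usage per time slot:
  t=0: active resources = [1], total = 1
  t=1: active resources = [5, 1, 1], total = 7
  t=2: active resources = [5, 1, 4], total = 10
  t=3: active resources = [5, 1, 4], total = 10
  t=4: active resources = [4, 5, 1, 4], total = 14
  t=5: active resources = [4, 5], total = 9
  t=6: active resources = [6, 4, 5], total = 15
  t=7: active resources = [6, 4], total = 10
  t=8: active resources = [6], total = 6
  t=9: active resources = [6], total = 6
  t=10: active resources = [6], total = 6
Peak resource demand = 15

15


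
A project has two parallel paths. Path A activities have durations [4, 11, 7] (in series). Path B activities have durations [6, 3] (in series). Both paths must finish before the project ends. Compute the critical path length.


Path A total = 4 + 11 + 7 = 22
Path B total = 6 + 3 = 9
Critical path = longest path = max(22, 9) = 22

22


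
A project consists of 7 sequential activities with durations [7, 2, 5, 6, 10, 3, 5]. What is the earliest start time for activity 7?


Activity 7 starts after activities 1 through 6 complete.
Predecessor durations: [7, 2, 5, 6, 10, 3]
ES = 7 + 2 + 5 + 6 + 10 + 3 = 33

33


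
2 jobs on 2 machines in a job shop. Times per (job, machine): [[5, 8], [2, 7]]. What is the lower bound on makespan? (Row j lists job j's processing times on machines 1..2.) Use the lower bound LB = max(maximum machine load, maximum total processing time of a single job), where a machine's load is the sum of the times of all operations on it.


Machine loads:
  Machine 1: 5 + 2 = 7
  Machine 2: 8 + 7 = 15
Max machine load = 15
Job totals:
  Job 1: 13
  Job 2: 9
Max job total = 13
Lower bound = max(15, 13) = 15

15


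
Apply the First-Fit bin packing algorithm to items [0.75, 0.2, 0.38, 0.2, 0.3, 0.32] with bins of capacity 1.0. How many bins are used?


Place items sequentially using First-Fit:
  Item 0.75 -> new Bin 1
  Item 0.2 -> Bin 1 (now 0.95)
  Item 0.38 -> new Bin 2
  Item 0.2 -> Bin 2 (now 0.58)
  Item 0.3 -> Bin 2 (now 0.88)
  Item 0.32 -> new Bin 3
Total bins used = 3

3


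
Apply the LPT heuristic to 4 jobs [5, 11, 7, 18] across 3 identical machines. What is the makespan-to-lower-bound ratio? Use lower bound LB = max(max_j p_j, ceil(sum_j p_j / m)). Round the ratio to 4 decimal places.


LPT order: [18, 11, 7, 5]
Machine loads after assignment: [18, 11, 12]
LPT makespan = 18
Lower bound = max(max_job, ceil(total/3)) = max(18, 14) = 18
Ratio = 18 / 18 = 1.0

1.0


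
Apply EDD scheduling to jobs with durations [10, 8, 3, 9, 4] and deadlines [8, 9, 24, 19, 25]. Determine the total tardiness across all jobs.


Sort by due date (EDD order): [(10, 8), (8, 9), (9, 19), (3, 24), (4, 25)]
Compute completion times and tardiness:
  Job 1: p=10, d=8, C=10, tardiness=max(0,10-8)=2
  Job 2: p=8, d=9, C=18, tardiness=max(0,18-9)=9
  Job 3: p=9, d=19, C=27, tardiness=max(0,27-19)=8
  Job 4: p=3, d=24, C=30, tardiness=max(0,30-24)=6
  Job 5: p=4, d=25, C=34, tardiness=max(0,34-25)=9
Total tardiness = 34

34
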